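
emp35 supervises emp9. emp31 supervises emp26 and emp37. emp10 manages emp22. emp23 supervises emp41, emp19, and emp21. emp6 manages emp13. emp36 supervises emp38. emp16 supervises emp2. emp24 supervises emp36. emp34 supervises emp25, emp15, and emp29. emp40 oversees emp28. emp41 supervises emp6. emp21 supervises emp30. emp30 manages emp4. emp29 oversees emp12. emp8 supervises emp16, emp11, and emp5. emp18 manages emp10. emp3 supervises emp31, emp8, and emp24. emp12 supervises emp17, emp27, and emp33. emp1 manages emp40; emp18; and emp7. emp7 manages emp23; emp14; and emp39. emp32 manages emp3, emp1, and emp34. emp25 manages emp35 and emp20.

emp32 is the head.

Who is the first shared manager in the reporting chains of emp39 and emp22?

emp1

emp39's chain of managers is emp7, emp1, emp32. emp22's chain of managers is emp10, emp18, emp1, emp32. The first manager that appears in both chains is emp1.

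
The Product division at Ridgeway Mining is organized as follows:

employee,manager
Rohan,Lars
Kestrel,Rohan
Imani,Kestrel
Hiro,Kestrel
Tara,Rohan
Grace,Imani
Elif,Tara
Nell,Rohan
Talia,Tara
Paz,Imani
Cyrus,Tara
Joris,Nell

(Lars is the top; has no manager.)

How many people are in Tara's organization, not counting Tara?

3

Tara directly manages Elif, Talia, Cyrus. Elif has no reports. Talia has no reports. Cyrus has no reports. So Tara's organization is 3 direct reports plus everyone under them: 1 + 1 + 1 = 3.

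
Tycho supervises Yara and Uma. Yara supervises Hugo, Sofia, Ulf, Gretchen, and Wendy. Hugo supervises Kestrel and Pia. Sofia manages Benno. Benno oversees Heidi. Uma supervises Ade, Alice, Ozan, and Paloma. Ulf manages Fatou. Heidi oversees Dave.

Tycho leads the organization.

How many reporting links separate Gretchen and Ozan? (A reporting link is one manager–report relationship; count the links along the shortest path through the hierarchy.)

Gretchen is 2 levels below Tycho, and Ozan is 2 levels below Tycho (their lowest common manager). The shortest path runs up from Gretchen to Tycho and back down to Ozan: 2 + 2 = 4 links.

4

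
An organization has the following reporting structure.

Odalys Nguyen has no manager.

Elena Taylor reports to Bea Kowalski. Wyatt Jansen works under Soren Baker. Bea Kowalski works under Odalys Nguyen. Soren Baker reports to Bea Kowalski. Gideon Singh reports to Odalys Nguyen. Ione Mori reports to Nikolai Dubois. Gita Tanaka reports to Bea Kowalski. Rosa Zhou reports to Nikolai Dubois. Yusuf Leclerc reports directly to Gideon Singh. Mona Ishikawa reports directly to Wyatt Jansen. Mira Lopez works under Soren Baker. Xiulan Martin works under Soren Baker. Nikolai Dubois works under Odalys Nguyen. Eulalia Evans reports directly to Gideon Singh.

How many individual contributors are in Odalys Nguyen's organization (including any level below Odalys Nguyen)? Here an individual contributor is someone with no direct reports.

9

The people in Odalys Nguyen's organization with no one reporting to them are Eulalia Evans, Yusuf Leclerc, Elena Taylor, Gita Tanaka, Mira Lopez, Xiulan Martin, Mona Ishikawa, Ione Mori, Rosa Zhou. That is 9.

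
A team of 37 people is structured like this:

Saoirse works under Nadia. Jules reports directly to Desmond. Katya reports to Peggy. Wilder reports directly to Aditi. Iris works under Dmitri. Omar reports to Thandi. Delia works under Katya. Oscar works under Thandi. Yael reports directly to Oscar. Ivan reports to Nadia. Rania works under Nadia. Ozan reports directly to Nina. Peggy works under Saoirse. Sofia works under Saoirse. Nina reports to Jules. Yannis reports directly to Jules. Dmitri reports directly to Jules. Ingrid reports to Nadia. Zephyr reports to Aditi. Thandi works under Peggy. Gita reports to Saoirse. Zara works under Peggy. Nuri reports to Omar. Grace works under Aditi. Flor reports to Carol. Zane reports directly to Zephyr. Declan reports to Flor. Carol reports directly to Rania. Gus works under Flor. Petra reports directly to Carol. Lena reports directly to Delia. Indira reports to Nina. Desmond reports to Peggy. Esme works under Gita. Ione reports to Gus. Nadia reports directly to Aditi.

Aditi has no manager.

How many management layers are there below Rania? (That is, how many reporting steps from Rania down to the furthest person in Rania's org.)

4

The longest chain under Rania runs Rania → Carol → Flor → Gus → Ione, which is 4 levels below Rania.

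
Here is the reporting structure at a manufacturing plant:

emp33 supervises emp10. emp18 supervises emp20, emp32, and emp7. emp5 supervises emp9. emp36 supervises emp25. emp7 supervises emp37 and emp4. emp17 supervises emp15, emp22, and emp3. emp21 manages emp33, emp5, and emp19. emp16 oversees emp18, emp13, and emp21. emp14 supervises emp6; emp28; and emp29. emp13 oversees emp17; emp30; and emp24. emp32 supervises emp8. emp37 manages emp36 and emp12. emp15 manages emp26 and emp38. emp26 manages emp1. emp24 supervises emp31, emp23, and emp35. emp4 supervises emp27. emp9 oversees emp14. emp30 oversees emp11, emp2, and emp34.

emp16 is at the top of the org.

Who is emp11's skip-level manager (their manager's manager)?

emp13

emp11 reports to emp30, and emp30 reports to emp13. So emp11's skip-level manager is emp13.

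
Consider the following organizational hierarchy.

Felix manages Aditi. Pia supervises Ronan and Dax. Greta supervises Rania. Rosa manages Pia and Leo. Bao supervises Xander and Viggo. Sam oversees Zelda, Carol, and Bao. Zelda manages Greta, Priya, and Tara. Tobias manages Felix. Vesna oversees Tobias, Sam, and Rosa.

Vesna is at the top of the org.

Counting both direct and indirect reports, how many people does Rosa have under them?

4

Rosa directly manages Pia, Leo. Under Pia: Dax, Ronan (2). Leo has no reports. So Rosa's organization is 2 direct reports plus everyone under them: 3 + 1 = 4.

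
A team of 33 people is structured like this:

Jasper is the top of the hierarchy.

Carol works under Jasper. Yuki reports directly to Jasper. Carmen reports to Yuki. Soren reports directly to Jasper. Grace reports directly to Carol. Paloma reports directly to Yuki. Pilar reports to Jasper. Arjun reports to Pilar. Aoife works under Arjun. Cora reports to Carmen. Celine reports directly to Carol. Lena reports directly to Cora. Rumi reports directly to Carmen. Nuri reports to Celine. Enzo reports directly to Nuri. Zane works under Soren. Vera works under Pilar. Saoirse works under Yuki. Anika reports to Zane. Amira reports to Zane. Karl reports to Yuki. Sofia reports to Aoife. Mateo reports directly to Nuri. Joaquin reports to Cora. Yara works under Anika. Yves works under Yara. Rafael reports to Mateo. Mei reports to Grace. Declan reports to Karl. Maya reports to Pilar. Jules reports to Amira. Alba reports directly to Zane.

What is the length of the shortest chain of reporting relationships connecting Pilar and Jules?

Pilar is 1 level below Jasper, and Jules is 4 levels below Jasper (their lowest common manager). The shortest path runs up from Pilar to Jasper and back down to Jules: 1 + 4 = 5 links.

5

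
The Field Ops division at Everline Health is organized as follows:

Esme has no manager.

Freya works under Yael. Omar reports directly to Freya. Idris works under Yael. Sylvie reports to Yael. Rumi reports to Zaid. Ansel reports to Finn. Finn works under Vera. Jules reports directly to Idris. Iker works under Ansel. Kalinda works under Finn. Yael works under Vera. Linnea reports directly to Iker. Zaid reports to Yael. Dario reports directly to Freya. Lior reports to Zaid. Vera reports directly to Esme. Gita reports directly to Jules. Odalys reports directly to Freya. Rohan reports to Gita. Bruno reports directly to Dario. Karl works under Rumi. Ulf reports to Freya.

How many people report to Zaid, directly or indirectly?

3

Zaid directly manages Lior, Rumi. Lior has no reports. Under Rumi: Karl (1). So Zaid's organization is 2 direct reports plus everyone under them: 1 + 2 = 3.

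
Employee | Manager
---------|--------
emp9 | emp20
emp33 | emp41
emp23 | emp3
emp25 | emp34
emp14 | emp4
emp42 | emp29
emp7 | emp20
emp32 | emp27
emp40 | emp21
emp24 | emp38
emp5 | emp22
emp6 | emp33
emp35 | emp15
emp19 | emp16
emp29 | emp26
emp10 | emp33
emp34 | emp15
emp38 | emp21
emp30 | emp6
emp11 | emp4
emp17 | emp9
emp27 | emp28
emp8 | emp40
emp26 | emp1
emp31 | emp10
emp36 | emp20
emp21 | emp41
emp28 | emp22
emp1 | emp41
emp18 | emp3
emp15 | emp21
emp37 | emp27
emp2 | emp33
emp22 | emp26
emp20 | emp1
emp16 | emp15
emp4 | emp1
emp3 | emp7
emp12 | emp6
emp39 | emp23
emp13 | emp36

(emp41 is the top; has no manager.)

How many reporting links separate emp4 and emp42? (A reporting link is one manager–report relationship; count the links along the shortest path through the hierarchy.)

emp4 is 1 level below emp1, and emp42 is 3 levels below emp1 (their lowest common manager). The shortest path runs up from emp4 to emp1 and back down to emp42: 1 + 3 = 4 links.

4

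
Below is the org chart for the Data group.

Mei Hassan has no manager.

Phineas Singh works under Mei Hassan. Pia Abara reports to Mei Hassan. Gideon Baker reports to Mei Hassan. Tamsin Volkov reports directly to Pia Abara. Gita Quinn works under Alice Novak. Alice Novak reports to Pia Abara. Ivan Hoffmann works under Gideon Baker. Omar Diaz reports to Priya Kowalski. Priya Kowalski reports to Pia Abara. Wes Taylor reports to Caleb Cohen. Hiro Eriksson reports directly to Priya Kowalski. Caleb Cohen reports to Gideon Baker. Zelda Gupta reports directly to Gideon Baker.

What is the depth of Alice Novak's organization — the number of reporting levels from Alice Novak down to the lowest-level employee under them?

The longest chain under Alice Novak runs Alice Novak → Gita Quinn, which is 1 level below Alice Novak.

1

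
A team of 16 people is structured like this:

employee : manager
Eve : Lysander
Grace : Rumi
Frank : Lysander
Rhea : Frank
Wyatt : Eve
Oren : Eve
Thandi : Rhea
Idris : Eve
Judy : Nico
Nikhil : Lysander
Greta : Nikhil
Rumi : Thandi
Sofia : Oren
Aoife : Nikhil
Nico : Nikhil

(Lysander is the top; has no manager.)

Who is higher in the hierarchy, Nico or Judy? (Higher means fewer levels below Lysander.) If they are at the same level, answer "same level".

Nico

Nico is 2 levels below Lysander; Judy is 3. Nico is higher.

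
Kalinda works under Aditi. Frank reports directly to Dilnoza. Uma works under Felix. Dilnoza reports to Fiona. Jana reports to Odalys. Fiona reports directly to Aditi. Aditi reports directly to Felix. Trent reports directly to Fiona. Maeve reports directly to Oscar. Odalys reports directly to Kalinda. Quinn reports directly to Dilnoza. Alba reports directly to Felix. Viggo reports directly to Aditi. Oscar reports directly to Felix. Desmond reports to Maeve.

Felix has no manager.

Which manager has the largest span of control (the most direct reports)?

Felix

Direct-report counts: Felix has 4; Aditi has 3; Kalinda has 1; Odalys has 1; Fiona has 2; Dilnoza has 2; Oscar has 1; Maeve has 1. The largest is 4, held by Felix.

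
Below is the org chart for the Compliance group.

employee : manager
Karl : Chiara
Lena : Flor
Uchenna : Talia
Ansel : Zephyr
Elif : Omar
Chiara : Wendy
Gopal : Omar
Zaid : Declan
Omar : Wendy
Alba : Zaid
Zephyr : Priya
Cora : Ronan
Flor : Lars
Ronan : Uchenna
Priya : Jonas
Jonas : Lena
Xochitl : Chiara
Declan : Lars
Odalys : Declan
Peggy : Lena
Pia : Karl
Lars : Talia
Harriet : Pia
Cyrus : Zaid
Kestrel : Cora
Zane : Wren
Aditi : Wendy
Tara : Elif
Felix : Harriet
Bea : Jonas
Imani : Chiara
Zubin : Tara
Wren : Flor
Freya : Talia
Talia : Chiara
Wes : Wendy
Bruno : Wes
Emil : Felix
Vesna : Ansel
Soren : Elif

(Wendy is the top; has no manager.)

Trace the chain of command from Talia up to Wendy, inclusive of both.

Talia -> Chiara -> Wendy

Talia reports to Chiara. Chiara reports to Wendy. Wendy is at the top.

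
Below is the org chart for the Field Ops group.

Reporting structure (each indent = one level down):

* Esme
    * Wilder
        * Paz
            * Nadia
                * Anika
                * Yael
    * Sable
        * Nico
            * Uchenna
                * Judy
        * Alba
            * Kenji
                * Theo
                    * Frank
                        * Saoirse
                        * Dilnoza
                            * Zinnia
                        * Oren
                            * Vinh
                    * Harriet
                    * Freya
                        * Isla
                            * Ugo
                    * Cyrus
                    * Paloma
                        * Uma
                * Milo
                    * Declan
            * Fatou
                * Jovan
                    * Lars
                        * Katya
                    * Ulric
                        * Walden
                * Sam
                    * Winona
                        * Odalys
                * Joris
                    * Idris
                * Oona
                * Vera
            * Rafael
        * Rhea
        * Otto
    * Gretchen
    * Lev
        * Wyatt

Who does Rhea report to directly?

Rhea reports directly to Sable.

Sable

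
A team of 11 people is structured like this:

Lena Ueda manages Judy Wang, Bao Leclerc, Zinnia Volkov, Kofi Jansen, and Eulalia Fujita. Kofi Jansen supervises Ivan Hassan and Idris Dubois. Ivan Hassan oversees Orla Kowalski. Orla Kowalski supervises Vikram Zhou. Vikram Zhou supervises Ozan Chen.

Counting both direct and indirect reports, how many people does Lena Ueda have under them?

10

Lena Ueda directly manages Kofi Jansen, Eulalia Fujita, Judy Wang, Bao Leclerc, Zinnia Volkov. Under Kofi Jansen: Idris Dubois, Ivan Hassan, Orla Kowalski, Vikram Zhou, Ozan Chen (5). Eulalia Fujita has no reports. Judy Wang has no reports. Bao Leclerc has no reports. Zinnia Volkov has no reports. So Lena Ueda's organization is 5 direct reports plus everyone under them: 6 + 1 + 1 + 1 + 1 = 10.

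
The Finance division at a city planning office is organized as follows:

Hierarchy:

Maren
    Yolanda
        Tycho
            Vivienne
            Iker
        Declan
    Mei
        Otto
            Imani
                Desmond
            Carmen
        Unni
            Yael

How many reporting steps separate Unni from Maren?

Chain from Unni up to Maren: Unni → Mei → Maren. That is 2 steps up, so Unni is 2 levels below Maren.

2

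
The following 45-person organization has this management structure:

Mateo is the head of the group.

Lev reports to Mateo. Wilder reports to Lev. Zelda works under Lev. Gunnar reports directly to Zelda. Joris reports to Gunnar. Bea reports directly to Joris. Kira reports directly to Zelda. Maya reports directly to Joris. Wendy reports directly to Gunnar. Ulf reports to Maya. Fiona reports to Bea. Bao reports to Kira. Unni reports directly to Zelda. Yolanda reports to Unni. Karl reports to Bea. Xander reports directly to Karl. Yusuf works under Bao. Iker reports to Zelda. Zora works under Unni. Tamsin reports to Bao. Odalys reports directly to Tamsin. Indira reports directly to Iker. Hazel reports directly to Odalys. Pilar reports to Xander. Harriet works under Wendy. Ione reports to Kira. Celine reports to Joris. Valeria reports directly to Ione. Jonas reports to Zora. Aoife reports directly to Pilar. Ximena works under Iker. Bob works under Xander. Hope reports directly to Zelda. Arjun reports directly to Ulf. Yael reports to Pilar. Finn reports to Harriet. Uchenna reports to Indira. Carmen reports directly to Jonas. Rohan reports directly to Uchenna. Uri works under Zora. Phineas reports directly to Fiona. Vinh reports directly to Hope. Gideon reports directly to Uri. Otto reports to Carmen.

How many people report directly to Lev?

Lev directly manages Wilder, Zelda. That is 2 direct reports.

2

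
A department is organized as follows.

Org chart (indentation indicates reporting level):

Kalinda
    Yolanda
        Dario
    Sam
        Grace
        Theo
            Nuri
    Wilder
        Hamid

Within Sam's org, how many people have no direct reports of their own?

The people in Sam's organization with no one reporting to them are Nuri, Grace. That is 2.

2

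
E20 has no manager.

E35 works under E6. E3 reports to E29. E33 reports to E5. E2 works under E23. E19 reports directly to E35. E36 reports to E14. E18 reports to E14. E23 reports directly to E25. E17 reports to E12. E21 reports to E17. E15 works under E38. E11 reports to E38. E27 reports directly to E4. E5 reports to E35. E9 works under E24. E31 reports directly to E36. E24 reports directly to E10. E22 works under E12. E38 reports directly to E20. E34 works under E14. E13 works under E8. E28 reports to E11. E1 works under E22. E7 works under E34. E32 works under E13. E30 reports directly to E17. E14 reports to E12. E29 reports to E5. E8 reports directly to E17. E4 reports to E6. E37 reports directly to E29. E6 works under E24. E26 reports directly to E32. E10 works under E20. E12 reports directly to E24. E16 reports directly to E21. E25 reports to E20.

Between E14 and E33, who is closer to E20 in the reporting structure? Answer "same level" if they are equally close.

E14

E14 is 4 levels below E20; E33 is 6. E14 is higher.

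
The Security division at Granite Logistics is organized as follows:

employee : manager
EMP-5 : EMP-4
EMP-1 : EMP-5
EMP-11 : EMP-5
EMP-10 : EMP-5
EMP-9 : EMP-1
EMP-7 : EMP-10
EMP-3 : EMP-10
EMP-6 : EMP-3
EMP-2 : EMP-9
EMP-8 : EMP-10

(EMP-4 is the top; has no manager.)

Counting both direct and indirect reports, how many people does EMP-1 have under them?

EMP-1 directly manages EMP-9. Under EMP-9: EMP-2 (1). That's 2 in total.

2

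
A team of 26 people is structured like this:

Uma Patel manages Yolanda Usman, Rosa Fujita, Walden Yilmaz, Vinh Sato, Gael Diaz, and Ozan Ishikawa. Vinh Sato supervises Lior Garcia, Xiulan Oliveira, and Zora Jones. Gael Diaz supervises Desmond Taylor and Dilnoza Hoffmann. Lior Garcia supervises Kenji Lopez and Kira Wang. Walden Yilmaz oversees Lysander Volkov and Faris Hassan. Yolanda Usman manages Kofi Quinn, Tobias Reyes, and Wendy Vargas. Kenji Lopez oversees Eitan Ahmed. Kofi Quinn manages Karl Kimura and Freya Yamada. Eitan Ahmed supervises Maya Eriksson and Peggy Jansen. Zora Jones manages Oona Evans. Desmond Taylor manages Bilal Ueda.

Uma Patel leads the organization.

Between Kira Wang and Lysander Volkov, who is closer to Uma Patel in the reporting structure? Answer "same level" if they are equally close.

Kira Wang is 3 levels below Uma Patel; Lysander Volkov is 2. Lysander Volkov is higher.

Lysander Volkov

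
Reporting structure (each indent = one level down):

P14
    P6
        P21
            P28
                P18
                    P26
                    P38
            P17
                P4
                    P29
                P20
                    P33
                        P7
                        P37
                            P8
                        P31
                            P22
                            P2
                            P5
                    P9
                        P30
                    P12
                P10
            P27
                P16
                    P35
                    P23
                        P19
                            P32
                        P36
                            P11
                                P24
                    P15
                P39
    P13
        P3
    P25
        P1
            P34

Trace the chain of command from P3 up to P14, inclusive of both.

P3 -> P13 -> P14

P3 reports to P13. P13 reports to P14. P14 is at the top.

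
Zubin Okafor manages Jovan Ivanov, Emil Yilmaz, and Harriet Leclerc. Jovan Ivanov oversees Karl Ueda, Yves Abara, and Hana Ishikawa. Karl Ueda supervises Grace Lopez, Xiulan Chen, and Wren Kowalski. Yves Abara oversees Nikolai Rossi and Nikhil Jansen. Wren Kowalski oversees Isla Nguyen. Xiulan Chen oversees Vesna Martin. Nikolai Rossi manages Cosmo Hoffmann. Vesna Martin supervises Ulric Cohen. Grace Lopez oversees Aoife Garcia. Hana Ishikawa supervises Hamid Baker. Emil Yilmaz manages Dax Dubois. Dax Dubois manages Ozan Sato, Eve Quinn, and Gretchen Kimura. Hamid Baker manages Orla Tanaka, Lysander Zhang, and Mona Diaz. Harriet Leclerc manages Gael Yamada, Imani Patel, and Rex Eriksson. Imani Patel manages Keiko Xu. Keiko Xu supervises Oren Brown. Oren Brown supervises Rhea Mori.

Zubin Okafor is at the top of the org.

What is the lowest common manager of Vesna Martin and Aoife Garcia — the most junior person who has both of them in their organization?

Karl Ueda

Vesna Martin's chain of managers is Xiulan Chen, Karl Ueda, Jovan Ivanov, Zubin Okafor. Aoife Garcia's chain of managers is Grace Lopez, Karl Ueda, Jovan Ivanov, Zubin Okafor. The first manager that appears in both chains is Karl Ueda.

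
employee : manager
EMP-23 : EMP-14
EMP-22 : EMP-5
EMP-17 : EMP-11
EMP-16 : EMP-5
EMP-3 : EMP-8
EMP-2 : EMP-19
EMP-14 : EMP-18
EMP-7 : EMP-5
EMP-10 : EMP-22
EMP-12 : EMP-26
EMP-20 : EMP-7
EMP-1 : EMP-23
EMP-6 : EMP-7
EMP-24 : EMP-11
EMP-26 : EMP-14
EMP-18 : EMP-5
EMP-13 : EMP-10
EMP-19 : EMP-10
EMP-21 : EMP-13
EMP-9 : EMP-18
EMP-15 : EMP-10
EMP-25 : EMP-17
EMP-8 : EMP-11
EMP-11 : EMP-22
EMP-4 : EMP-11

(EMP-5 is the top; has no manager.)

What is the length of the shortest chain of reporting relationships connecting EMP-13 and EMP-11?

EMP-13 is 2 levels below EMP-22, and EMP-11 is 1 level below EMP-22 (their lowest common manager). The shortest path runs up from EMP-13 to EMP-22 and back down to EMP-11: 2 + 1 = 3 links.

3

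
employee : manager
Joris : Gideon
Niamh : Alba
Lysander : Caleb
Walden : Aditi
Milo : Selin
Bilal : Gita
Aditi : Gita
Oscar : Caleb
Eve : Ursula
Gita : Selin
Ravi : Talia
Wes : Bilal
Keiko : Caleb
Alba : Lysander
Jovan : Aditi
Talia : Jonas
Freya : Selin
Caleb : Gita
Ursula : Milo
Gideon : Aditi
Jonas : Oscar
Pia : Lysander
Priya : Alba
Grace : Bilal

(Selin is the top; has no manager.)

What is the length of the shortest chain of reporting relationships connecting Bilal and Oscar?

3

Bilal is 1 level below Gita, and Oscar is 2 levels below Gita (their lowest common manager). The shortest path runs up from Bilal to Gita and back down to Oscar: 1 + 2 = 3 links.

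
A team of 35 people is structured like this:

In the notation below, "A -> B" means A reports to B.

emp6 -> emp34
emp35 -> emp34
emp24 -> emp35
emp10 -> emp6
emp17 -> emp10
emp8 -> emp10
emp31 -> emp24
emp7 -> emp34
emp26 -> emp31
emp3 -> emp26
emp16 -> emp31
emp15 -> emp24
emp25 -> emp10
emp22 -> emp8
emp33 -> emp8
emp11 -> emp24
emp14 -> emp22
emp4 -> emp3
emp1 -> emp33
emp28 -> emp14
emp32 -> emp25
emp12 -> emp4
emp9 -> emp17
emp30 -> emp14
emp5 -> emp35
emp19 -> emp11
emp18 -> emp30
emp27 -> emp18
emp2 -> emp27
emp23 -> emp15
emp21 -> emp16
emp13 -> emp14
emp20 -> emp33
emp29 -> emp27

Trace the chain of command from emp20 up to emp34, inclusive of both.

emp20 reports to emp33. emp33 reports to emp8. emp8 reports to emp10. emp10 reports to emp6. emp6 reports to emp34. emp34 is at the top.

emp20 -> emp33 -> emp8 -> emp10 -> emp6 -> emp34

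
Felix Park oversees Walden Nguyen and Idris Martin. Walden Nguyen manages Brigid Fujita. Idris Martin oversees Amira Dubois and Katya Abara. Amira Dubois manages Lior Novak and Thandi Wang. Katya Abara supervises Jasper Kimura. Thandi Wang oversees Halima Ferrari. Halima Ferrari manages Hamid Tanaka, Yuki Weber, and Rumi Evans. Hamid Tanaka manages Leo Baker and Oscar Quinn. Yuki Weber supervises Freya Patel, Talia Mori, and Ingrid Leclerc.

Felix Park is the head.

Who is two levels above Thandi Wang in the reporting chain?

Thandi Wang reports to Amira Dubois, and Amira Dubois reports to Idris Martin. So Thandi Wang's skip-level manager is Idris Martin.

Idris Martin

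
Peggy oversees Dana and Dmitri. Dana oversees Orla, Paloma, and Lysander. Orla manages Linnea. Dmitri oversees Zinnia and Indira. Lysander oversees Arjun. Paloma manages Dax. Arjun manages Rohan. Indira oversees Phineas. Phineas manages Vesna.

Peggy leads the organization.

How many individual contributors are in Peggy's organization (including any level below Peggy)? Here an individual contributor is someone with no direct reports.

5

The people in Peggy's organization with no one reporting to them are Zinnia, Vesna, Dax, Rohan, Linnea. That is 5.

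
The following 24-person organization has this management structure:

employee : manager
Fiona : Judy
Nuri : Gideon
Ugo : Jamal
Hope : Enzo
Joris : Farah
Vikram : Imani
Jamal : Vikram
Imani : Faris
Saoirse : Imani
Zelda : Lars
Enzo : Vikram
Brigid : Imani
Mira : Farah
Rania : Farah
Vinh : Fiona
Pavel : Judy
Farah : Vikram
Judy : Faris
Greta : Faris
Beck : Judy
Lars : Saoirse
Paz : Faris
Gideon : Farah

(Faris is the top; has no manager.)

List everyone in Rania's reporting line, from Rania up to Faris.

Rania reports to Farah. Farah reports to Vikram. Vikram reports to Imani. Imani reports to Faris. Faris is at the top.

Rania -> Farah -> Vikram -> Imani -> Faris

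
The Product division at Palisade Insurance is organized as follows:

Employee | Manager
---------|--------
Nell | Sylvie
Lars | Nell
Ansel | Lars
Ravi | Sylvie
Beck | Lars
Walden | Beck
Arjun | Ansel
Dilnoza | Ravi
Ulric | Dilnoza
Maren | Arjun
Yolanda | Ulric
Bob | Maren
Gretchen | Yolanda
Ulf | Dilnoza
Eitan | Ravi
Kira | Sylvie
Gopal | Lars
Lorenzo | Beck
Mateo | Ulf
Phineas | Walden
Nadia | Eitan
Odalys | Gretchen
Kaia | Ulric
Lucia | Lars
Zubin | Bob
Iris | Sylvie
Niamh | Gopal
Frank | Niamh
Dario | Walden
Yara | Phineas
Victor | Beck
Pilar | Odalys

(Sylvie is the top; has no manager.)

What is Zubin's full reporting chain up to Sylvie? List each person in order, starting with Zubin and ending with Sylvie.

Zubin reports to Bob. Bob reports to Maren. Maren reports to Arjun. Arjun reports to Ansel. Ansel reports to Lars. Lars reports to Nell. Nell reports to Sylvie. Sylvie is at the top.

Zubin -> Bob -> Maren -> Arjun -> Ansel -> Lars -> Nell -> Sylvie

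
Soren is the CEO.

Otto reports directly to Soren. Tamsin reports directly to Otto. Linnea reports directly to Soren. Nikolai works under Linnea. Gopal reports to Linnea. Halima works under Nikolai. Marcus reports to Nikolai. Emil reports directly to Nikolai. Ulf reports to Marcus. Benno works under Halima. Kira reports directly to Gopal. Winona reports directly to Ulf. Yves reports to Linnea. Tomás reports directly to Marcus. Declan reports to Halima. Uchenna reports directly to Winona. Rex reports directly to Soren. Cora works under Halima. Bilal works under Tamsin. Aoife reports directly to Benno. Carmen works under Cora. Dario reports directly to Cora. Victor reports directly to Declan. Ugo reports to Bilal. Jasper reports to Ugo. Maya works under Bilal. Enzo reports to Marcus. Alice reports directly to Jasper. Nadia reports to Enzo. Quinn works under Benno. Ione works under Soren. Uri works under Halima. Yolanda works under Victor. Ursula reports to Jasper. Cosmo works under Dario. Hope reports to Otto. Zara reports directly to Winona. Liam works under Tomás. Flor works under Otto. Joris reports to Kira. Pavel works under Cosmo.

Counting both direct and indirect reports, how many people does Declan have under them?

Declan directly manages Victor. Under Victor: Yolanda (1). That's 2 in total.

2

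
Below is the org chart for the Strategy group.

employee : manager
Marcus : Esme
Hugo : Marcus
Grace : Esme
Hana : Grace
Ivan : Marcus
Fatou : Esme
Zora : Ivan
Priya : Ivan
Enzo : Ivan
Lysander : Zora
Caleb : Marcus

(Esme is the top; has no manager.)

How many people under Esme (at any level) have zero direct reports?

7

The people in Esme's organization with no one reporting to them are Fatou, Hana, Caleb, Enzo, Priya, Lysander, Hugo. That is 7.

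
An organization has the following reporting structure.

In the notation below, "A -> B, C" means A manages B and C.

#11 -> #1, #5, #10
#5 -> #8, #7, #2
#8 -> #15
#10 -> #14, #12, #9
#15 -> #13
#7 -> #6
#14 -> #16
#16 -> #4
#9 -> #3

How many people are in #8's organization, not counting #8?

#8 directly manages #15. Under #15: #13 (1). That's 2 in total.

2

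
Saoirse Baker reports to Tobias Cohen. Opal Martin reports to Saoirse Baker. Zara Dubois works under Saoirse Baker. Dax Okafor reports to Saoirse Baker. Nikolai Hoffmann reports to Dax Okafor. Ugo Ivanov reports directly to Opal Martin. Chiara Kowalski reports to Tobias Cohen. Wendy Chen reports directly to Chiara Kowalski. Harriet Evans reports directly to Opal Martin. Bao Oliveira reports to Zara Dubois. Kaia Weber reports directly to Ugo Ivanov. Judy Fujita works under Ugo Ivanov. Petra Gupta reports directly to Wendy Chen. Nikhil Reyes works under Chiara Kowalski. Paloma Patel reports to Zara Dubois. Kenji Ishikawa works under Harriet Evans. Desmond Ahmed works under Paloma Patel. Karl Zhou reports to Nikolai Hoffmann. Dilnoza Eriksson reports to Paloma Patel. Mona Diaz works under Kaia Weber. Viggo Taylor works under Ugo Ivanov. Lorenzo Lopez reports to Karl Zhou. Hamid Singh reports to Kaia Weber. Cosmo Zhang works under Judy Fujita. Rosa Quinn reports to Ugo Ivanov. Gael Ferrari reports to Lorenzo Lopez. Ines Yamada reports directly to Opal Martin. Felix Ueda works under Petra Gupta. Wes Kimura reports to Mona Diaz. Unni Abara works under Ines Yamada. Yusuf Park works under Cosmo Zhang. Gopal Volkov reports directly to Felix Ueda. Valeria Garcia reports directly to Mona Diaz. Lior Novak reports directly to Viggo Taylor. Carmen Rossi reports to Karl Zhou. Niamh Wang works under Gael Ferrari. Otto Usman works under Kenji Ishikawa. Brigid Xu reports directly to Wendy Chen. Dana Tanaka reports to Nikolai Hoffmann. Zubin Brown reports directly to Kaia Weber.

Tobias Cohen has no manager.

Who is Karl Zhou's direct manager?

Nikolai Hoffmann

Karl Zhou reports directly to Nikolai Hoffmann.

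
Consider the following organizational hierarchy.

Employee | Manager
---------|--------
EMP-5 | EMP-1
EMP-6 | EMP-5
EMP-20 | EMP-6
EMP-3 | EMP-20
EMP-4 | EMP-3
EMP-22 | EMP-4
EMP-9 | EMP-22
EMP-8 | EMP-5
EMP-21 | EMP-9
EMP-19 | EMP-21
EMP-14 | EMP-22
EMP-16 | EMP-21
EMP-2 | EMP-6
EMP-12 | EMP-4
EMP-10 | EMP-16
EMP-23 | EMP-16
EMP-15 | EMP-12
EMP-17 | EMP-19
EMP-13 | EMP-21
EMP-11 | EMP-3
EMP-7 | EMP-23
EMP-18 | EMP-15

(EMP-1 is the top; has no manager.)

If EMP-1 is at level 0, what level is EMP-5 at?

1

Chain from EMP-5 up to EMP-1: EMP-5 → EMP-1. That is 1 step up, so EMP-5 is 1 level below EMP-1.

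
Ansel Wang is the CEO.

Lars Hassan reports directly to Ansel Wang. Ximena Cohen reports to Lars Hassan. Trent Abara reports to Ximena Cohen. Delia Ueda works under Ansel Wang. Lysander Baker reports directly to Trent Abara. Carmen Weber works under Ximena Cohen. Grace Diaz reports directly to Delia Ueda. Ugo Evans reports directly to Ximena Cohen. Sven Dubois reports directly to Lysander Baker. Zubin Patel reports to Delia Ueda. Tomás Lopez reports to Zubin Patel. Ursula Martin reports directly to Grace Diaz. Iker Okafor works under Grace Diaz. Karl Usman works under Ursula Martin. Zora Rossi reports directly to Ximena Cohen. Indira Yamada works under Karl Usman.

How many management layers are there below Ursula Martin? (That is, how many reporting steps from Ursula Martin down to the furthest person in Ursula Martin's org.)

The longest chain under Ursula Martin runs Ursula Martin → Karl Usman → Indira Yamada, which is 2 levels below Ursula Martin.

2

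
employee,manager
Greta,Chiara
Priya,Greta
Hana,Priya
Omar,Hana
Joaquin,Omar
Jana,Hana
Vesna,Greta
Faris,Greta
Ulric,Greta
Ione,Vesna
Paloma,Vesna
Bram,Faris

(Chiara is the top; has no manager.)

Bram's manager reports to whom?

Bram reports to Faris, and Faris reports to Greta. So Bram's skip-level manager is Greta.

Greta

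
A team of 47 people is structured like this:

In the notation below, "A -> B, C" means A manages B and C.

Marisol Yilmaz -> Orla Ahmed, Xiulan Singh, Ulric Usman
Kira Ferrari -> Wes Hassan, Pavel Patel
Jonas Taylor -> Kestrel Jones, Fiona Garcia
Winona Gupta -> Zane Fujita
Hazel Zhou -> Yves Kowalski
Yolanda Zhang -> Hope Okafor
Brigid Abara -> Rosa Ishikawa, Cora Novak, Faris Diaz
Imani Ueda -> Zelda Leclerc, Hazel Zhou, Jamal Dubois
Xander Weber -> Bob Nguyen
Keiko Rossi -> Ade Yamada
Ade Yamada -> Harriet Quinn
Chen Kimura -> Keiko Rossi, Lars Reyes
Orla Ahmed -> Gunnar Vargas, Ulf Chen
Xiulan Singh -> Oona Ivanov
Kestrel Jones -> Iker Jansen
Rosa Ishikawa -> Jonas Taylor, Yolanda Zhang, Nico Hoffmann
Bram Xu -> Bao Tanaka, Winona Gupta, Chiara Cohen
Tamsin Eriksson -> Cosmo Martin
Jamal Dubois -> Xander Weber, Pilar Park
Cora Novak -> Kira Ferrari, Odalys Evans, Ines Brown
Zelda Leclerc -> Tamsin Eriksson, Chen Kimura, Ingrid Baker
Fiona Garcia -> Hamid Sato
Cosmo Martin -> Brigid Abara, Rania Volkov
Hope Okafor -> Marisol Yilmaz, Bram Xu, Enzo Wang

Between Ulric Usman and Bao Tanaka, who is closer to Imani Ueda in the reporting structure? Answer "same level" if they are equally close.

same level

Both Ulric Usman and Bao Tanaka are 9 levels below Imani Ueda.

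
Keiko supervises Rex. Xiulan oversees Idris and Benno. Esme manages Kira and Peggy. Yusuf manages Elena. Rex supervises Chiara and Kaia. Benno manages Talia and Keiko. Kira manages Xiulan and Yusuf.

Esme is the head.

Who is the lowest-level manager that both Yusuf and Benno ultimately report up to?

Kira

Yusuf's chain of managers is Kira, Esme. Benno's chain of managers is Xiulan, Kira, Esme. The first manager that appears in both chains is Kira.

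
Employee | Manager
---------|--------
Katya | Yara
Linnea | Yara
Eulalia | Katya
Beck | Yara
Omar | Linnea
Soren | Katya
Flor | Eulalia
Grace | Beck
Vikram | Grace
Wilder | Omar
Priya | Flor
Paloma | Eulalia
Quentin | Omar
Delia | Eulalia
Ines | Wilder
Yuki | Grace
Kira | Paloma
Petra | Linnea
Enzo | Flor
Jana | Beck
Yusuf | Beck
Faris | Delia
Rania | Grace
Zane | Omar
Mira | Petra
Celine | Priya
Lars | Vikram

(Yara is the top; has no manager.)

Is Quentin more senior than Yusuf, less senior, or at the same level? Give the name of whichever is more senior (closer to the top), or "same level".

Yusuf

Quentin is 3 levels below Yara; Yusuf is 2. Yusuf is higher.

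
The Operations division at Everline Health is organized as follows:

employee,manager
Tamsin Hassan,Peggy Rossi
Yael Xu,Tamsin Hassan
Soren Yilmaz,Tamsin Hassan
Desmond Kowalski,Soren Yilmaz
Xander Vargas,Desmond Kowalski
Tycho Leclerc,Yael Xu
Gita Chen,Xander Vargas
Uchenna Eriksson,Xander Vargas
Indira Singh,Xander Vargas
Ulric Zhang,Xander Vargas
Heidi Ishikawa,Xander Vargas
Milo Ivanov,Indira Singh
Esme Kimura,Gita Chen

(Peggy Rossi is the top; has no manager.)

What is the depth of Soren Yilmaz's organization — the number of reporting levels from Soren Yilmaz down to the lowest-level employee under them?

The longest chain under Soren Yilmaz runs Soren Yilmaz → Desmond Kowalski → Xander Vargas → Indira Singh → Milo Ivanov, which is 4 levels below Soren Yilmaz.

4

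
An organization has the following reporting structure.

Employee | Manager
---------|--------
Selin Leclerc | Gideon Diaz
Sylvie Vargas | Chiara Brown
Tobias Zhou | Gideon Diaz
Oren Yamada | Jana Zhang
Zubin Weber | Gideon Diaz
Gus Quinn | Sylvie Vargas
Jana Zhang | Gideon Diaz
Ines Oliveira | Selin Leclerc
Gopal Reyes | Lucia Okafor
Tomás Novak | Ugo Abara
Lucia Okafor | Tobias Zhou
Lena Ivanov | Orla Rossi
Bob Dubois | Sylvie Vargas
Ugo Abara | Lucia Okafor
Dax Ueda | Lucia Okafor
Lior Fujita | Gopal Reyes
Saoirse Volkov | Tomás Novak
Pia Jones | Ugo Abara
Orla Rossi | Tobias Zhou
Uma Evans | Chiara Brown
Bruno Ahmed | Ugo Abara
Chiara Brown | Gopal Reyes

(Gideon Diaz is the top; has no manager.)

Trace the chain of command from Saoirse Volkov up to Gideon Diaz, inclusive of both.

Saoirse Volkov reports to Tomás Novak. Tomás Novak reports to Ugo Abara. Ugo Abara reports to Lucia Okafor. Lucia Okafor reports to Tobias Zhou. Tobias Zhou reports to Gideon Diaz. Gideon Diaz is at the top.

Saoirse Volkov -> Tomás Novak -> Ugo Abara -> Lucia Okafor -> Tobias Zhou -> Gideon Diaz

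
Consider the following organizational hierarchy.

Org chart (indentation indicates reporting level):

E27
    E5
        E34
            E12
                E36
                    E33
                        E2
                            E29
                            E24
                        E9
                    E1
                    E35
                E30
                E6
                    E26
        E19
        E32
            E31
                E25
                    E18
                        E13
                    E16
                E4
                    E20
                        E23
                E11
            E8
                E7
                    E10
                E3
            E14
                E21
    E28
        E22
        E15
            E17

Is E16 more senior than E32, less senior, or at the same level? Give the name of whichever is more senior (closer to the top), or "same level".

E32

E16 is 5 levels below E27; E32 is 2. E32 is higher.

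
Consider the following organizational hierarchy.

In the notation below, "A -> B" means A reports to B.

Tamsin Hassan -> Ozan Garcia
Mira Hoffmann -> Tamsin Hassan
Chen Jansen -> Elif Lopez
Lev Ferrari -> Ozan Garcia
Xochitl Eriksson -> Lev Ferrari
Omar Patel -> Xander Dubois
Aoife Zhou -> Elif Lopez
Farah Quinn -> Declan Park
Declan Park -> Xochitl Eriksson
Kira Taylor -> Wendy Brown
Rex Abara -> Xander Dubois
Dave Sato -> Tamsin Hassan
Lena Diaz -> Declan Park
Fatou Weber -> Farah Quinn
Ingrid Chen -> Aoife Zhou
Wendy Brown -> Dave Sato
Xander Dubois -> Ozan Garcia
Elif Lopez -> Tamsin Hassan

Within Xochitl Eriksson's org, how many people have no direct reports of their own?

2

The people in Xochitl Eriksson's organization with no one reporting to them are Lena Diaz, Fatou Weber. That is 2.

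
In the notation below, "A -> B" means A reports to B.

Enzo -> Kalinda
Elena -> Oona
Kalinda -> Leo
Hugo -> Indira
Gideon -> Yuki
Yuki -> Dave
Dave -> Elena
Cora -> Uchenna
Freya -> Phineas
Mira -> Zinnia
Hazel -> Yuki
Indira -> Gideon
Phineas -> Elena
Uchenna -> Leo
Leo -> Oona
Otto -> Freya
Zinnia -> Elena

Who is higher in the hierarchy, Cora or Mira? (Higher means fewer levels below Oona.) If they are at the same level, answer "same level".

Both Cora and Mira are 3 levels below Oona.

same level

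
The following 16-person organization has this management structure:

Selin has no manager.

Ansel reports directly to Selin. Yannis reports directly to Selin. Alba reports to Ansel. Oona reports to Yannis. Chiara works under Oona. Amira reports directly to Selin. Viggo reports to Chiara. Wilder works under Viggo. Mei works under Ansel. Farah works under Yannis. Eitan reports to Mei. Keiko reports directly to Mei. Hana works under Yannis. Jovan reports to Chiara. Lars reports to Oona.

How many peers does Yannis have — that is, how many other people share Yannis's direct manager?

Yannis reports to Selin. Selin's other direct reports are Ansel, Amira — 2 peers.

2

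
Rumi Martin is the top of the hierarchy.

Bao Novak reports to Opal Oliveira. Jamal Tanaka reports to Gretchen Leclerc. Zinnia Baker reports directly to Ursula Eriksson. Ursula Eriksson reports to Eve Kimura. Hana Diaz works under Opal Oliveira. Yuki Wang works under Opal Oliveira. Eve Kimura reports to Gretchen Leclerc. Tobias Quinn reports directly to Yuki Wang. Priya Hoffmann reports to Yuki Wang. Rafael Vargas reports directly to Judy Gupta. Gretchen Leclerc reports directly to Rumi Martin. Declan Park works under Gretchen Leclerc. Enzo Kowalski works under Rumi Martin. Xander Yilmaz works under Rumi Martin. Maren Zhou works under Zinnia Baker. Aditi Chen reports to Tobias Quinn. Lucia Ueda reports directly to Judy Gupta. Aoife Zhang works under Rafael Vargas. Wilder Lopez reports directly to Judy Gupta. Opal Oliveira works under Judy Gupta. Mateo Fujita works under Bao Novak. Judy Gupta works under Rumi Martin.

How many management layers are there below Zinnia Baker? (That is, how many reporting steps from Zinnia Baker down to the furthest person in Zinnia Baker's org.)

The longest chain under Zinnia Baker runs Zinnia Baker → Maren Zhou, which is 1 level below Zinnia Baker.

1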